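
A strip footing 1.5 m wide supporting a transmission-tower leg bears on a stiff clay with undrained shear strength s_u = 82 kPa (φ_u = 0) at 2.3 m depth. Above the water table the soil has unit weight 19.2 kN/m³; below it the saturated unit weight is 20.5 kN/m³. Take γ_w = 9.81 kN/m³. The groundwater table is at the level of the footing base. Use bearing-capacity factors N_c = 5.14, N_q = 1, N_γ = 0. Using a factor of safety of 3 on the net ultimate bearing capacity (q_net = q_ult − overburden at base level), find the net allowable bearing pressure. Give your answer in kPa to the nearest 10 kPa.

q = γ·D_f = 19.2 × 2.3 = 44.16 kPa.
c·N_c = 82 × 5.14 = 421.48 kPa
q·N_q = 44.16 × 1 = 44.16 kPa
q_ult = 421.48 + 44.16 = 465.64 kPa.
q_net = 465.64 − 44.16 = 421.48 kPa.
q_all(net) = 421.48 / 3 = 140.49 kPa.

q_all(net) ≈ 140 kPa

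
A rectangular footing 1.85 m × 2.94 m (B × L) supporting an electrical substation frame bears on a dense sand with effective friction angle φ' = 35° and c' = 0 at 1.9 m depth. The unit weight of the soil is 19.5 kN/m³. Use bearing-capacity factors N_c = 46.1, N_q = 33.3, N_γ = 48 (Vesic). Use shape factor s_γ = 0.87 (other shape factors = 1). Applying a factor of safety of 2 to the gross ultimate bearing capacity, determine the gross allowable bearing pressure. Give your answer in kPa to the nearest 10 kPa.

q_all ≈ 990 kPa

Effective surcharge at the founding depth q = γ·D_f = 19.5 × 1.9 = 37.05 kPa.
q_ult = q·N_q + 0.5·γ·B·N_γ·s_γ
     = 37.05 × 33.3 + 0.5 × 19.5 × 1.85 × 48 × 0.87
     = 1233.8 + 753.25 = 1987 kPa.
q_all = q_ult / FS = 1987 / 2 = 993.51 kPa.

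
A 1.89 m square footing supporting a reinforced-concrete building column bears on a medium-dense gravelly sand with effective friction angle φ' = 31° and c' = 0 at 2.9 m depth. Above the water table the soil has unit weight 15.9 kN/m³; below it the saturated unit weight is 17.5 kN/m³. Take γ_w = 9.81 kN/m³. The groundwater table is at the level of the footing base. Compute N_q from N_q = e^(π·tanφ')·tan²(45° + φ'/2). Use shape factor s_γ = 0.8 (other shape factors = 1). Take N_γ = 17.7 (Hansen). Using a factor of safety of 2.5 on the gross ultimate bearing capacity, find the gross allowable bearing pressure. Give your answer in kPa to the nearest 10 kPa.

q_all ≈ 420 kPa

N_q = e^(π·tan31°)·tan²(60.5°) = 20.63.
Effective surcharge at the founding depth q = γ·D_f = 15.9 × 2.9 = 46.11 kPa.
The water table coincides with the base, so in the self-weight term γ → γ' = 7.69 kN/m³.
q_ult = q·N_q + 0.5·γ·B·N_γ·s_γ
     = 46.11 × 20.631 + 0.5 × 7.69 × 1.89 × 17.7 × 0.8
     = 951.29 + 102.9 = 1054.2 kPa.
q_all = 1054.2 / 2.5 = 421.67 kPa.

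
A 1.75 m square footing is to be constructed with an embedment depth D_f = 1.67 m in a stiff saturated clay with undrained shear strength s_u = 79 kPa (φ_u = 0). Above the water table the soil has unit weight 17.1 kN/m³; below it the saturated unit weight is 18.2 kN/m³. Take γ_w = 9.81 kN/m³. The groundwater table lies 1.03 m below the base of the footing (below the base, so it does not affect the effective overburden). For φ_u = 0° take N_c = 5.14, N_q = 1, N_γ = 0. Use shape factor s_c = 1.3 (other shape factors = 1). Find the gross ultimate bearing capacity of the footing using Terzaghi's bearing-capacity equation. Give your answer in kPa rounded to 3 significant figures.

q_ult ≈ 556 kPa

Overburden at base level: q = 17.1 × 1.67 = 28.557 kPa.
Cohesion term c·N_c·s_c = 79 × 5.14 × 1.3 = 527.88 kPa; surcharge term q·N_q = 28.557 × 1 = 28.557 kPa.
q_ult = 527.88 + 28.557 = 556.44 kPa.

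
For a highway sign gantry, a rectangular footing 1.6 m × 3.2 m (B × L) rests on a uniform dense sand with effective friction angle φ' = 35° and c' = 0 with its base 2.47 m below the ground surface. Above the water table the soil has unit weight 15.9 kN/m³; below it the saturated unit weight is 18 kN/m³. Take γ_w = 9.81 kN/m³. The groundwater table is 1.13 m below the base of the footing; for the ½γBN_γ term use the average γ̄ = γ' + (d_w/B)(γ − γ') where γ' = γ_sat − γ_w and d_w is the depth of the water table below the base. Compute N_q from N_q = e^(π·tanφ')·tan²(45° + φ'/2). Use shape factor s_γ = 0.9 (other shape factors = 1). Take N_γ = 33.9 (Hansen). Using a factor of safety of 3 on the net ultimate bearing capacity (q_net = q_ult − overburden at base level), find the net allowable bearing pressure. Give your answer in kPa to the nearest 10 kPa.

N_q = e^(π·tan35°)·tan²(62.5°) = 33.3.
Overburden at base level: q = 15.9 × 2.47 = 39.273 kPa.
The water table is 1.13 m below the base (< B = 1.6 m), so the ½γBN_γ term uses γ̄ = γ' + (d_w/B)(γ − γ') = 8.19 + (1.13/1.6)(15.9 − 8.19) = 13.635 kN/m³.
Surcharge term q·N_q = 39.273 × 33.296 = 1307.6 kPa; self-weight term 0.5·γ·B·N_γ·s_γ = 0.5 × 13.635 × 1.6 × 33.9 × 0.9 = 332.81 kPa.
q_ult = 1307.6 + 332.81 = 1640.4 kPa.
q_net = 1640.4 − 39.273 = 1601.2 kPa.
q_all(net) = 1601.2 / 3 = 533.72 kPa.

q_all(net) ≈ 530 kPa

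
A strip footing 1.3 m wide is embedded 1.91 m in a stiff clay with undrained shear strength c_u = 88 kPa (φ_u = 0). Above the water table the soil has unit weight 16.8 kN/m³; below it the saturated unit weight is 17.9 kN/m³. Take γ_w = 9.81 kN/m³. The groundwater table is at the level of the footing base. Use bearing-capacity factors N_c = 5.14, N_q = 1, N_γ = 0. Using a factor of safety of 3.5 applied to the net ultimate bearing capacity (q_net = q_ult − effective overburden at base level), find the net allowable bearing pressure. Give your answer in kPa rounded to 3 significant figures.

q = γ·D_f = 16.8 × 1.91 = 32.088 kPa.
c·N_c = 88 × 5.14 = 452.32 kPa
q·N_q = 32.088 × 1 = 32.088 kPa
q_ult = 452.32 + 32.088 = 484.41 kPa.
Net ultimate: q_net = 484.41 − 32.088 = 452.32 kPa.
q_all(net) = 452.32 / 3.5 = 129.23 kPa.

q_all(net) ≈ 129 kPa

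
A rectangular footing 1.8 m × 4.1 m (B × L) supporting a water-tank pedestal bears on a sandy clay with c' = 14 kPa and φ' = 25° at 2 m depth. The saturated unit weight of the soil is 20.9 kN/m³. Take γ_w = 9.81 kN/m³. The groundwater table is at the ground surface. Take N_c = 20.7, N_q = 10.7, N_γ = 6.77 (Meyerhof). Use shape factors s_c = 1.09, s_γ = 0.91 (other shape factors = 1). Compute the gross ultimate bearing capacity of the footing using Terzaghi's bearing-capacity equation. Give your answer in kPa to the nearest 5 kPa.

q_ult ≈ 615 kPa

Water table at ground surface, so effective unit weight γ' = 20.9 − 9.81 = 11.09 kN/m³ is used throughout; overburden q = 11.09 × 2 = 22.18 kPa; the same γ' applies in the ½γBN_γ term.
Cohesion term c·N_c·s_c = 14 × 20.7 × 1.09 = 315.88 kPa; surcharge term q·N_q = 22.18 × 10.7 = 237.33 kPa; self-weight term 0.5·γ·B·N_γ·s_γ = 0.5 × 11.09 × 1.8 × 6.77 × 0.91 = 61.49 kPa.
q_ult = 315.88 + 237.33 + 61.49 = 614.7 kPa.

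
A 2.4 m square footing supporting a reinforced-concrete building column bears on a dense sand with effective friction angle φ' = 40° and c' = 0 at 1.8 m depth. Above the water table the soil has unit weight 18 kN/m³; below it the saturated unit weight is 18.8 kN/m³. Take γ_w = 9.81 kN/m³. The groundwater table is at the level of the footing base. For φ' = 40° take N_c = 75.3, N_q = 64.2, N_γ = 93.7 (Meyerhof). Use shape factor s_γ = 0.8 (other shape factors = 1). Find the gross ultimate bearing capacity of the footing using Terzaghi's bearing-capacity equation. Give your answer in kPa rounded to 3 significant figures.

q_ult ≈ 2890 kPa

q = γ·D_f = 18 × 1.8 = 32.4 kPa.
For the ½γBN_γ term take γ' = 18.8 − 9.81 = 8.99 kN/m³ (soil below base is submerged).
q·N_q = 32.4 × 64.2 = 2080.1 kPa
0.5·γ·B·N_γ·s_γ = 0.5 × 8.99 × 2.4 × 93.7 × 0.8 = 808.67 kPa
q_ult = 2080.1 + 808.67 = 2888.7 kPa.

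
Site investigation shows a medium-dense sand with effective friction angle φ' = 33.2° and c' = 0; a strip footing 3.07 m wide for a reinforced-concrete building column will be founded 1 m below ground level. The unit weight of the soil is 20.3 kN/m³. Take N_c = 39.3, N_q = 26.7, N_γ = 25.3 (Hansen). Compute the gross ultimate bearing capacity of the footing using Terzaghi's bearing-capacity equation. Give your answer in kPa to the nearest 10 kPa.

q_ult ≈ 1330 kPa

Overburden at base level: q = 20.3 × 1 = 20.3 kPa.
Surcharge term q·N_q = 20.3 × 26.7 = 542.01 kPa; self-weight term 0.5·γ·B·N_γ = 0.5 × 20.3 × 3.07 × 25.3 = 788.36 kPa.
q_ult = 542.01 + 788.36 = 1330.4 kPa.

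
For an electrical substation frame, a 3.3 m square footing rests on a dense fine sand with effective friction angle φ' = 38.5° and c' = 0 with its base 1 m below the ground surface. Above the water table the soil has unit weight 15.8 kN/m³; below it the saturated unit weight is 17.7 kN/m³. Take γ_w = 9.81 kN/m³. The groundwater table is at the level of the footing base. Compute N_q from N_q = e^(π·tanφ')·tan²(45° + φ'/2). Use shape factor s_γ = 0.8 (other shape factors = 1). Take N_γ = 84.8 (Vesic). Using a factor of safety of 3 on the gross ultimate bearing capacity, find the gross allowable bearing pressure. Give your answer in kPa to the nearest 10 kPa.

N_q = e^(π·tan38.5°)·tan²(64.25°) = 52.31.
q = γ·D_f = 15.8 × 1 = 15.8 kPa.
For the ½γBN_γ term take γ' = 17.7 − 9.81 = 7.89 kN/m³ (soil below base is submerged).
q·N_q = 15.8 × 52.307 = 826.46 kPa
0.5·γ·B·N_γ·s_γ = 0.5 × 7.89 × 3.3 × 84.8 × 0.8 = 883.18 kPa
q_ult = 826.46 + 883.18 = 1709.6 kPa.
q_all = 1709.6 / 3 = 569.88 kPa.

q_all ≈ 570 kPa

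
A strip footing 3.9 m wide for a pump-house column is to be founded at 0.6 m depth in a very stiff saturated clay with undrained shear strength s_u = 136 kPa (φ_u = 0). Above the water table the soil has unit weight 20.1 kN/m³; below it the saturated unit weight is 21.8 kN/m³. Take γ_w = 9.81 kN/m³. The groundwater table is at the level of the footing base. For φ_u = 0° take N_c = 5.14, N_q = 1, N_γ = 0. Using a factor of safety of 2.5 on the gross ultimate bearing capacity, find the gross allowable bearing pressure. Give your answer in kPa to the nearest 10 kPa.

q_all ≈ 280 kPa

Overburden at base level: q = 20.1 × 0.6 = 12.06 kPa.
Cohesion term c·N_c = 136 × 5.14 = 699.04 kPa; surcharge term q·N_q = 12.06 × 1 = 12.06 kPa.
q_ult = 699.04 + 12.06 = 711.1 kPa.
q_all = 711.1 / 2.5 = 284.44 kPa.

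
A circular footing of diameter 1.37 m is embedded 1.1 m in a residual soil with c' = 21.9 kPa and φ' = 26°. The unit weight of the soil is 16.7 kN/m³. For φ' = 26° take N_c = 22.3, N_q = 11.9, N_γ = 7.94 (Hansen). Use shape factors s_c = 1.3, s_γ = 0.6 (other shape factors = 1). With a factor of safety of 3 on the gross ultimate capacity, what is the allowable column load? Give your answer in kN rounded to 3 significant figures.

Effective surcharge at the founding depth q = γ·D_f = 16.7 × 1.1 = 18.37 kPa.
q_ult = c·N_c·s_c + q·N_q + 0.5·γ·B·N_γ·s_γ
     = 21.9 × 22.3 × 1.3 + 18.37 × 11.9 + 0.5 × 16.7 × 1.37 × 7.94 × 0.6
     = 634.88 + 218.6 + 54.498 = 907.98 kPa.
Gross allowable pressure q_all = 907.98 / 3 = 302.66 kPa.
Footing area = 1.4741 m², so allowable column load = 302.66 × 1.4741 = 446.15 kN.

P_all ≈ 446 kN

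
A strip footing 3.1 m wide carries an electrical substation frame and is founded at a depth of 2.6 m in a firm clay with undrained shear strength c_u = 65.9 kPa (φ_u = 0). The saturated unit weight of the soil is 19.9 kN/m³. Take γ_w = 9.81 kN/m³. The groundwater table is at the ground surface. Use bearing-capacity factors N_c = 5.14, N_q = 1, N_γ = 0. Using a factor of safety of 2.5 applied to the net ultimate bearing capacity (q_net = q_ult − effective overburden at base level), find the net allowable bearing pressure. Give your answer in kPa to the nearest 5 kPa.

q_all(net) ≈ 135 kPa

With the water table at the surface the whole profile is submerged: γ' = 19.9 − 9.81 = 10.09 kN/m³, so q = γ'·D_f = 26.234 kPa.
q_ult = c·N_c + q·N_q
     = 65.9 × 5.14 + 26.234 × 1
     = 338.73 + 26.234 = 364.96 kPa.
Net ultimate: q_net = 364.96 − 26.234 = 338.73 kPa.
q_all(net) = 338.73 / 2.5 = 135.49 kPa.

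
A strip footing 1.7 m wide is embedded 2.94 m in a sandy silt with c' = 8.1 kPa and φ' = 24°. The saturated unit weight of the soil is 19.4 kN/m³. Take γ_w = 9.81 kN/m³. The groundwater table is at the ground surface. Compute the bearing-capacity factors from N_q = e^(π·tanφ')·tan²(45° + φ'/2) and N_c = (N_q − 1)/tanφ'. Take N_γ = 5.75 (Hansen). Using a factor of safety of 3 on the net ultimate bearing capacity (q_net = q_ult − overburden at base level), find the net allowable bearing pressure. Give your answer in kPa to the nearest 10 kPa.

q_all(net) ≈ 150 kPa

N_q = e^(π·tan24°)·tan²(57°) = 9.6; N_c = (N_q − 1)/tanφ' = 19.32.
γ' = 19.4 − 9.81 = 9.59 kN/m³ (submerged throughout). q = 9.59 × 2.94 = 28.195 kPa; the same γ' applies in the ½γBN_γ term.
c·N_c = 8.1 × 19.324 = 156.52 kPa
q·N_q = 28.195 × 9.6034 = 270.76 kPa
0.5·γ·B·N_γ = 0.5 × 9.59 × 1.7 × 5.75 = 46.871 kPa
q_ult = 156.52 + 270.76 + 46.871 = 474.16 kPa.
q_net = 474.16 − 28.195 = 445.96 kPa.
q_all(net) = 445.96 / 3 = 148.65 kPa.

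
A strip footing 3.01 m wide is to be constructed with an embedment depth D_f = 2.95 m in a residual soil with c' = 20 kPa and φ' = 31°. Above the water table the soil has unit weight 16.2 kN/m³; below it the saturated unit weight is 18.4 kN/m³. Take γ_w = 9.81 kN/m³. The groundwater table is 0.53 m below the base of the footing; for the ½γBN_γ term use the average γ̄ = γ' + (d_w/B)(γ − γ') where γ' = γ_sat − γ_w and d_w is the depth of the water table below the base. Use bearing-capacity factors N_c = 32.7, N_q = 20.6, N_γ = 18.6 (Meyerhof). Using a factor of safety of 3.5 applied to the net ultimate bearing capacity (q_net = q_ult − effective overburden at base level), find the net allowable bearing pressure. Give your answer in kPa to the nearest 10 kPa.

q_all(net) ≈ 530 kPa

Overburden at base level: q = 16.2 × 2.95 = 47.79 kPa.
The water table is 0.53 m below the base (< B = 3.01 m), so the ½γBN_γ term uses γ̄ = γ' + (d_w/B)(γ − γ') = 8.59 + (0.53/3.01)(16.2 − 8.59) = 9.93 kN/m³.
Cohesion term c·N_c = 20 × 32.7 = 654 kPa; surcharge term q·N_q = 47.79 × 20.6 = 984.47 kPa; self-weight term 0.5·γ·B·N_γ = 0.5 × 9.93 × 3.01 × 18.6 = 277.97 kPa.
q_ult = 654 + 984.47 + 277.97 = 1916.4 kPa.
Net ultimate: q_net = 1916.4 − 47.79 = 1868.7 kPa.
q_all(net) = 1868.7 / 3.5 = 533.9 kPa.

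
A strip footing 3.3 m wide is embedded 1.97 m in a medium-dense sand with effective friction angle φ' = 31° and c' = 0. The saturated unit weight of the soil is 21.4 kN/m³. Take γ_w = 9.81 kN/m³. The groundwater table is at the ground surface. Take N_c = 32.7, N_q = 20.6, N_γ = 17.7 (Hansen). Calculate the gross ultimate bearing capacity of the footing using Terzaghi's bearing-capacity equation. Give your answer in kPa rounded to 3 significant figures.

Water table at ground surface, so effective unit weight γ' = 21.4 − 9.81 = 11.59 kN/m³ is used throughout; overburden q = 11.59 × 1.97 = 22.832 kPa; the same γ' applies in the ½γBN_γ term.
Surcharge term q·N_q = 22.832 × 20.6 = 470.35 kPa; self-weight term 0.5·γ·B·N_γ = 0.5 × 11.59 × 3.3 × 17.7 = 338.49 kPa.
q_ult = 470.35 + 338.49 = 808.83 kPa.

q_ult ≈ 809 kPa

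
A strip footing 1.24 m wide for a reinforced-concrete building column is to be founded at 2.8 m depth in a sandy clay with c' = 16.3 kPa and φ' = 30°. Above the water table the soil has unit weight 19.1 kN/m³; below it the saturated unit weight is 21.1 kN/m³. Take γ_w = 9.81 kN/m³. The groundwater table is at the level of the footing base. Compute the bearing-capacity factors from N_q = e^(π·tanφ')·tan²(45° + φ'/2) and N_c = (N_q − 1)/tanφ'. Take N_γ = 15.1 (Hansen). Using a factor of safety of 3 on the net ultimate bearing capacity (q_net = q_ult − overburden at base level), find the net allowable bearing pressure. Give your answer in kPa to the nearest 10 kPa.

q_all(net) ≈ 510 kPa

N_q = e^(π·tan30°)·tan²(60°) = 18.4; N_c = (N_q − 1)/tanφ' = 30.14.
Overburden at base level: q = 19.1 × 2.8 = 53.48 kPa.
Below the base the soil is submerged, so the ½γBN_γ term uses γ' = 21.1 − 9.81 = 11.29 kN/m³.
Cohesion term c·N_c = 16.3 × 30.14 = 491.28 kPa; surcharge term q·N_q = 53.48 × 18.401 = 984.09 kPa; self-weight term 0.5·γ·B·N_γ = 0.5 × 11.29 × 1.24 × 15.1 = 105.7 kPa.
q_ult = 491.28 + 984.09 + 105.7 = 1581.1 kPa.
q_net = 1581.1 − 53.48 = 1527.6 kPa.
q_all(net) = 1527.6 / 3 = 509.19 kPa.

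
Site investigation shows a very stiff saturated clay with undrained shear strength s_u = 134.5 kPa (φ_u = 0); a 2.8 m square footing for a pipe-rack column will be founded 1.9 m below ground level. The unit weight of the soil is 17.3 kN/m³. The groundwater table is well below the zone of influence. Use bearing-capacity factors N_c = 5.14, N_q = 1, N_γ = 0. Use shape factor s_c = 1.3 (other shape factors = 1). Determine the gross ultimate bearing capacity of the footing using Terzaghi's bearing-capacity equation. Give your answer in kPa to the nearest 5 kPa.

Effective surcharge at the founding depth q = γ·D_f = 17.3 × 1.9 = 32.87 kPa.
q_ult = c·N_c·s_c + q·N_q
     = 134.5 × 5.14 × 1.3 + 32.87 × 1
     = 898.73 + 32.87 = 931.6 kPa.

q_ult ≈ 930 kPa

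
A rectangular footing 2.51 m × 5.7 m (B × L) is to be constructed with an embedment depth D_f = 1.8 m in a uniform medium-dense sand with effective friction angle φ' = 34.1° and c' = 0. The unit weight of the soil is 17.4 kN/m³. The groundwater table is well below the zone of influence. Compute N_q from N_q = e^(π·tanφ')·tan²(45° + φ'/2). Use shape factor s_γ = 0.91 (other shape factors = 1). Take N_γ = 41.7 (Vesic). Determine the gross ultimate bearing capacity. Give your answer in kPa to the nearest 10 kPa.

q_ult ≈ 1760 kPa

tan34.1° = 0.6771, so N_q = e^(π×0.6771)·tan²(62.05°) = 8.39 × 3.552 = 29.8.
Overburden at base level: q = 17.4 × 1.8 = 31.32 kPa.
Surcharge term q·N_q = 31.32 × 29.801 = 933.37 kPa; self-weight term 0.5·γ·B·N_γ·s_γ = 0.5 × 17.4 × 2.51 × 41.7 × 0.91 = 828.65 kPa.
q_ult = 933.37 + 828.65 = 1762 kPa.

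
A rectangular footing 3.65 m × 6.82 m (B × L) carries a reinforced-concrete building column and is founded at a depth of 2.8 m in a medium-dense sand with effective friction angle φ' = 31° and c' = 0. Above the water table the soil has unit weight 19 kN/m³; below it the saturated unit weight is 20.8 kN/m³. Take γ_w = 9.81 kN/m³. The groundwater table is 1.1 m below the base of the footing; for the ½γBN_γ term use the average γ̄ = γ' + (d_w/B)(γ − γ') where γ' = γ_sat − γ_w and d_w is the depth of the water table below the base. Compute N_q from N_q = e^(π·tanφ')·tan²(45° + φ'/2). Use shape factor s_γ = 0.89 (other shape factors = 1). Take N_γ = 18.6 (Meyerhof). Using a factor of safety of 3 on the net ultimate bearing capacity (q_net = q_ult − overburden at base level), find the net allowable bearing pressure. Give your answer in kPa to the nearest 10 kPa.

N_q = e^(π·tan31°)·tan²(60.5°) = 20.63.
Overburden at base level: q = 19 × 2.8 = 53.2 kPa.
The water table is 1.1 m below the base (< B = 3.65 m), so the ½γBN_γ term uses γ̄ = γ' + (d_w/B)(γ − γ') = 10.99 + (1.1/3.65)(19 − 10.99) = 13.404 kN/m³.
Surcharge term q·N_q = 53.2 × 20.631 = 1097.6 kPa; self-weight term 0.5·γ·B·N_γ·s_γ = 0.5 × 13.404 × 3.65 × 18.6 × 0.89 = 404.95 kPa.
q_ult = 1097.6 + 404.95 = 1502.5 kPa.
q_net = 1502.5 − 53.2 = 1449.3 kPa.
q_all(net) = 1449.3 / 3 = 483.1 kPa.

q_all(net) ≈ 480 kPa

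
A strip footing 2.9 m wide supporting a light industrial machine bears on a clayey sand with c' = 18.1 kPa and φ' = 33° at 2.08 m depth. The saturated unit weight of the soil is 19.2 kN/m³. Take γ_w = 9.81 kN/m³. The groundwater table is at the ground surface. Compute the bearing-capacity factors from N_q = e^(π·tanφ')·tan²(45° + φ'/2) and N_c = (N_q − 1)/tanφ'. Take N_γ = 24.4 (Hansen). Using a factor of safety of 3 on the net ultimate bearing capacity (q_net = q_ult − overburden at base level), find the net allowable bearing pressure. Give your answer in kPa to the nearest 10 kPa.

N_q = e^(π·tan33°)·tan²(61.5°) = 26.09; N_c = (N_q − 1)/tanφ' = 38.64.
γ' = 19.2 − 9.81 = 9.39 kN/m³ (submerged throughout). q = 9.39 × 2.08 = 19.531 kPa; the same γ' applies in the ½γBN_γ term.
c·N_c = 18.1 × 38.638 = 699.35 kPa
q·N_q = 19.531 × 26.092 = 509.61 kPa
0.5·γ·B·N_γ = 0.5 × 9.39 × 2.9 × 24.4 = 332.22 kPa
q_ult = 699.35 + 509.61 + 332.22 = 1541.2 kPa.
q_net = 1541.2 − 19.531 = 1521.6 kPa.
q_all(net) = 1521.6 / 3 = 507.22 kPa.

q_all(net) ≈ 510 kPa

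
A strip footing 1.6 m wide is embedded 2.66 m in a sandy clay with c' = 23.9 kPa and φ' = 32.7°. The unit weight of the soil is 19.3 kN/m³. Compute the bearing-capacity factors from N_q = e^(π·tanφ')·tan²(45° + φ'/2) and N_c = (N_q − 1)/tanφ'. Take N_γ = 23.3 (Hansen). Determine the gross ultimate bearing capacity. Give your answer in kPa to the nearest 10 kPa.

q_ult ≈ 2550 kPa

tan32.7° = 0.642, so N_q = e^(π×0.642)·tan²(61.35°) = 7.515 × 3.35 = 25.18.
N_c = (25.18 − 1)/tan32.7° = 37.66.
Overburden at base level: q = 19.3 × 2.66 = 51.338 kPa.
Cohesion term c·N_c = 23.9 × 37.657 = 899.99 kPa; surcharge term q·N_q = 51.338 × 25.175 = 1292.4 kPa; self-weight term 0.5·γ·B·N_γ = 0.5 × 19.3 × 1.6 × 23.3 = 359.75 kPa.
q_ult = 899.99 + 1292.4 + 359.75 = 2552.2 kPa.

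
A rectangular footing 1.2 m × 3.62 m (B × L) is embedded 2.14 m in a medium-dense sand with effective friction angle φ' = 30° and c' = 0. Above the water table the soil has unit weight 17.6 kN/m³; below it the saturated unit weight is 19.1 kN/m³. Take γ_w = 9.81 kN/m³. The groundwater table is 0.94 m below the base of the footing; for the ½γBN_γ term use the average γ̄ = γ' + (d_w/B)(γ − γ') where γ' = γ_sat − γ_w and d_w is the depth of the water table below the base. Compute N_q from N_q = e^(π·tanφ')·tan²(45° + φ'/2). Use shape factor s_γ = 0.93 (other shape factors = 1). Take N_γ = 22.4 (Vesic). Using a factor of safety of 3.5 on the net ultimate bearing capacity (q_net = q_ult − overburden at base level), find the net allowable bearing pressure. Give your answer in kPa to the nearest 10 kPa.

q_all(net) ≈ 240 kPa

N_q = e^(π·tan30°)·tan²(60°) = 18.4.
Overburden at base level: q = 17.6 × 2.14 = 37.664 kPa.
The water table is 0.94 m below the base (< B = 1.2 m), so the ½γBN_γ term uses γ̄ = γ' + (d_w/B)(γ − γ') = 9.29 + (0.94/1.2)(17.6 − 9.29) = 15.8 kN/m³.
Surcharge term q·N_q = 37.664 × 18.401 = 693.06 kPa; self-weight term 0.5·γ·B·N_γ·s_γ = 0.5 × 15.8 × 1.2 × 22.4 × 0.93 = 197.48 kPa.
q_ult = 693.06 + 197.48 = 890.54 kPa.
q_net = 890.54 − 37.664 = 852.88 kPa.
q_all(net) = 852.88 / 3.5 = 243.68 kPa.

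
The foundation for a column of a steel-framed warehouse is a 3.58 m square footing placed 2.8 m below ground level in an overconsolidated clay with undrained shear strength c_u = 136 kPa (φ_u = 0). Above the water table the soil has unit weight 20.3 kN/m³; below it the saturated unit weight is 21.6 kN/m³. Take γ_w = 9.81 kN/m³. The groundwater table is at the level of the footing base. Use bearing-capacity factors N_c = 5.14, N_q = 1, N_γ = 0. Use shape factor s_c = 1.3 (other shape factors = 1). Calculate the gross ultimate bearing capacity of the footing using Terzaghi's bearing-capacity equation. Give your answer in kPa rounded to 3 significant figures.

Effective surcharge at the founding depth q = γ·D_f = 20.3 × 2.8 = 56.84 kPa.
q_ult = c·N_c·s_c + q·N_q
     = 136 × 5.14 × 1.3 + 56.84 × 1
     = 908.75 + 56.84 = 965.59 kPa.

q_ult ≈ 966 kPa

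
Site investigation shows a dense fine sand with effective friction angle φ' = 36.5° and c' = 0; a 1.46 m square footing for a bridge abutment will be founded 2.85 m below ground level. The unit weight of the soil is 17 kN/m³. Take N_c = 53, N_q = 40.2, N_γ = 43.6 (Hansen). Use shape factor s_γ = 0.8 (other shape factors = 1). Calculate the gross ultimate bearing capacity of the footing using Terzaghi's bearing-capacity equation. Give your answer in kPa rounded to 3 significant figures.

Overburden at base level: q = 17 × 2.85 = 48.45 kPa.
Surcharge term q·N_q = 48.45 × 40.2 = 1947.7 kPa; self-weight term 0.5·γ·B·N_γ·s_γ = 0.5 × 17 × 1.46 × 43.6 × 0.8 = 432.86 kPa.
q_ult = 1947.7 + 432.86 = 2380.6 kPa.

q_ult ≈ 2380 kPa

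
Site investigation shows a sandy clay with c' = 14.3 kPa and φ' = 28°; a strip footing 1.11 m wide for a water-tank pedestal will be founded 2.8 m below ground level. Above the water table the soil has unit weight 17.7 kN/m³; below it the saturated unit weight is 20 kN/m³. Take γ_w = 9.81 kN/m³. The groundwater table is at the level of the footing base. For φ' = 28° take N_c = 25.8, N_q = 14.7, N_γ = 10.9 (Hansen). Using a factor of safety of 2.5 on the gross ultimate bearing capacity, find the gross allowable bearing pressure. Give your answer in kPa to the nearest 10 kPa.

q_all ≈ 460 kPa

Overburden at base level: q = 17.7 × 2.8 = 49.56 kPa.
Below the base the soil is submerged, so the ½γBN_γ term uses γ' = 20 − 9.81 = 10.19 kN/m³.
Cohesion term c·N_c = 14.3 × 25.8 = 368.94 kPa; surcharge term q·N_q = 49.56 × 14.7 = 728.53 kPa; self-weight term 0.5·γ·B·N_γ = 0.5 × 10.19 × 1.11 × 10.9 = 61.644 kPa.
q_ult = 368.94 + 728.53 + 61.644 = 1159.1 kPa.
q_all = 1159.1 / 2.5 = 463.65 kPa.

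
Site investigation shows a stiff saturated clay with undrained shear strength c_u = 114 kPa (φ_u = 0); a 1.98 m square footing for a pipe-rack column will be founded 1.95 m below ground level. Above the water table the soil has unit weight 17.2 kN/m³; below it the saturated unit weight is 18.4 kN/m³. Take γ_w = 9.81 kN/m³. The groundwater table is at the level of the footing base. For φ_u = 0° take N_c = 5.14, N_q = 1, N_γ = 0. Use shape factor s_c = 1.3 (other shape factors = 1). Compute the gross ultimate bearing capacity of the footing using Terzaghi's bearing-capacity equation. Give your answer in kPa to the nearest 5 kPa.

Overburden at base level: q = 17.2 × 1.95 = 33.54 kPa.
Cohesion term c·N_c·s_c = 114 × 5.14 × 1.3 = 761.75 kPa; surcharge term q·N_q = 33.54 × 1 = 33.54 kPa.
q_ult = 761.75 + 33.54 = 795.29 kPa.

q_ult ≈ 795 kPa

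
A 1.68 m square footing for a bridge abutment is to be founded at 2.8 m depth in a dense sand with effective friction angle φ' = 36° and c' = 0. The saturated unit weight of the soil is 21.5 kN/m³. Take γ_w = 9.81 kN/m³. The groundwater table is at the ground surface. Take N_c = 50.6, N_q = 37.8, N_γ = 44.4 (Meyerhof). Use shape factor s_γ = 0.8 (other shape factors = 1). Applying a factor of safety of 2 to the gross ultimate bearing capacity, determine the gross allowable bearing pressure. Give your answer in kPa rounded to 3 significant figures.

q_all ≈ 793 kPa

Water table at ground surface, so effective unit weight γ' = 21.5 − 9.81 = 11.69 kN/m³ is used throughout; overburden q = 11.69 × 2.8 = 32.732 kPa; the same γ' applies in the ½γBN_γ term.
Surcharge term q·N_q = 32.732 × 37.8 = 1237.3 kPa; self-weight term 0.5·γ·B·N_γ·s_γ = 0.5 × 11.69 × 1.68 × 44.4 × 0.8 = 348.79 kPa.
q_ult = 1237.3 + 348.79 = 1586.1 kPa.
q_all = q_ult / FS = 1586.1 / 2 = 793.03 kPa.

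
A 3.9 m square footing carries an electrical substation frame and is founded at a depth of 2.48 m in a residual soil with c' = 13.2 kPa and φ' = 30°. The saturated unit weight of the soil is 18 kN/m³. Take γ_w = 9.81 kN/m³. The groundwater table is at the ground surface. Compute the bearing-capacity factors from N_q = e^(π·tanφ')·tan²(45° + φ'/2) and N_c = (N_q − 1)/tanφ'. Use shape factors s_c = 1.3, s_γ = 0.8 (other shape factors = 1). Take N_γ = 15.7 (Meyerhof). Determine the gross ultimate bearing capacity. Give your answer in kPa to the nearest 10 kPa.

tan30° = 0.5774, so N_q = e^(π×0.5774)·tan²(60°) = 6.134 × 3.0 = 18.4.
N_c = (18.4 − 1)/tan30° = 30.14.
Water table at ground surface, so effective unit weight γ' = 18 − 9.81 = 8.19 kN/m³ is used throughout; overburden q = 8.19 × 2.48 = 20.311 kPa; the same γ' applies in the ½γBN_γ term.
Cohesion term c·N_c·s_c = 13.2 × 30.14 × 1.3 = 517.2 kPa; surcharge term q·N_q = 20.311 × 18.401 = 373.75 kPa; self-weight term 0.5·γ·B·N_γ·s_γ = 0.5 × 8.19 × 3.9 × 15.7 × 0.8 = 200.59 kPa.
q_ult = 517.2 + 373.75 + 200.59 = 1091.5 kPa.

q_ult ≈ 1090 kPa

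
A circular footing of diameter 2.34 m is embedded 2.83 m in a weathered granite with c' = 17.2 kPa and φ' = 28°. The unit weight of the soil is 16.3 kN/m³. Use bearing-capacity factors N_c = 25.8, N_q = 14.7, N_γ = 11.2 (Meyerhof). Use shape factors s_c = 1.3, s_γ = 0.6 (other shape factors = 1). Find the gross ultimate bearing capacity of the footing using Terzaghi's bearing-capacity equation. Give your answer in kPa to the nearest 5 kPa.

Effective surcharge at the founding depth q = γ·D_f = 16.3 × 2.83 = 46.129 kPa.
q_ult = c·N_c·s_c + q·N_q + 0.5·γ·B·N_γ·s_γ
     = 17.2 × 25.8 × 1.3 + 46.129 × 14.7 + 0.5 × 16.3 × 2.34 × 11.2 × 0.6
     = 576.89 + 678.1 + 128.16 = 1383.1 kPa.

q_ult ≈ 1385 kPa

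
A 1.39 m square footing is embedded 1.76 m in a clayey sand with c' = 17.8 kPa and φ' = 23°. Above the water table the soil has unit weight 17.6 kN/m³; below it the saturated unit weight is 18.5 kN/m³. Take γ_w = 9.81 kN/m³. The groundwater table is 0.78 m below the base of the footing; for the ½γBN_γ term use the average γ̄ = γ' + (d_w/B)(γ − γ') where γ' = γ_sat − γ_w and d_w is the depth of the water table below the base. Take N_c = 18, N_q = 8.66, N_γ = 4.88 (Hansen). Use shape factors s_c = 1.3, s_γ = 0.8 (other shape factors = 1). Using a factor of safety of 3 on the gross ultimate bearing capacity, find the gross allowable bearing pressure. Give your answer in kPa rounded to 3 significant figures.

q_all ≈ 241 kPa

Effective surcharge at the founding depth q = γ·D_f = 17.6 × 1.76 = 30.976 kPa.
With d_w = 0.78 m < B, γ̄ = 8.69 + (0.78/1.39) × (17.6 − 8.69) = 13.69 kN/m³.
q_ult = c·N_c·s_c + q·N_q + 0.5·γ·B·N_γ·s_γ
     = 17.8 × 18 × 1.3 + 30.976 × 8.66 + 0.5 × 13.69 × 1.39 × 4.88 × 0.8
     = 416.52 + 268.25 + 37.144 = 721.92 kPa.
q_all = 721.92 / 3 = 240.64 kPa.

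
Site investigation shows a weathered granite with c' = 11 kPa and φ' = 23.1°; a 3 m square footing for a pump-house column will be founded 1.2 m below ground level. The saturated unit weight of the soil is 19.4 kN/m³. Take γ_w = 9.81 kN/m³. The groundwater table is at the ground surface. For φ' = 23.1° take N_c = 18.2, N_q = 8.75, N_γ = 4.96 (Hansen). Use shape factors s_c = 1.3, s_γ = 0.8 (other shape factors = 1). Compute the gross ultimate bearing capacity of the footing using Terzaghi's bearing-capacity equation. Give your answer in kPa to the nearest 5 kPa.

q_ult ≈ 420 kPa

γ' = 19.4 − 9.81 = 9.59 kN/m³ (submerged throughout). q = 9.59 × 1.2 = 11.508 kPa; the same γ' applies in the ½γBN_γ term.
c·N_c·s_c = 11 × 18.2 × 1.3 = 260.26 kPa
q·N_q = 11.508 × 8.75 = 100.69 kPa
0.5·γ·B·N_γ·s_γ = 0.5 × 9.59 × 3 × 4.96 × 0.8 = 57.08 kPa
q_ult = 260.26 + 100.69 + 57.08 = 418.03 kPa.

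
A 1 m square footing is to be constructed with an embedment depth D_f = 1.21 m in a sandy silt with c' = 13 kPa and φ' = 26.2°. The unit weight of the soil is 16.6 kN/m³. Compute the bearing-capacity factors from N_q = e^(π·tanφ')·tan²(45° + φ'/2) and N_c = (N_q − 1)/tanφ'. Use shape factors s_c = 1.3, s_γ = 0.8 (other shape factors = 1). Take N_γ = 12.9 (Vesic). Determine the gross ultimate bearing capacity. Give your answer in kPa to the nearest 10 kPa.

tan26.2° = 0.4921, so N_q = e^(π×0.4921)·tan²(58.1°) = 4.692 × 2.581 = 12.11.
N_c = (12.11 − 1)/tan26.2° = 22.58.
Effective surcharge at the founding depth q = γ·D_f = 16.6 × 1.21 = 20.086 kPa.
q_ult = c·N_c·s_c + q·N_q + 0.5·γ·B·N_γ·s_γ
     = 13 × 22.579 × 1.3 + 20.086 × 12.11 + 0.5 × 16.6 × 1 × 12.9 × 0.8
     = 381.59 + 243.25 + 85.656 = 710.49 kPa.

q_ult ≈ 710 kPa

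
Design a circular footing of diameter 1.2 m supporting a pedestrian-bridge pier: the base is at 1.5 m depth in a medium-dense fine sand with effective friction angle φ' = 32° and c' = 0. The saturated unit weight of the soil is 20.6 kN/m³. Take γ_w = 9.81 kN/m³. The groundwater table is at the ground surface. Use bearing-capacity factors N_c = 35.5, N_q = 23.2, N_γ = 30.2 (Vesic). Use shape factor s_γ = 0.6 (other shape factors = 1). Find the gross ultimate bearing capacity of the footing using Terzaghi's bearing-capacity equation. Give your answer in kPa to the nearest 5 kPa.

q_ult ≈ 495 kPa

γ' = 20.6 − 9.81 = 10.79 kN/m³ (submerged throughout). q = 10.79 × 1.5 = 16.185 kPa; the same γ' applies in the ½γBN_γ term.
q·N_q = 16.185 × 23.2 = 375.49 kPa
0.5·γ·B·N_γ·s_γ = 0.5 × 10.79 × 1.2 × 30.2 × 0.6 = 117.31 kPa
q_ult = 375.49 + 117.31 = 492.8 kPa.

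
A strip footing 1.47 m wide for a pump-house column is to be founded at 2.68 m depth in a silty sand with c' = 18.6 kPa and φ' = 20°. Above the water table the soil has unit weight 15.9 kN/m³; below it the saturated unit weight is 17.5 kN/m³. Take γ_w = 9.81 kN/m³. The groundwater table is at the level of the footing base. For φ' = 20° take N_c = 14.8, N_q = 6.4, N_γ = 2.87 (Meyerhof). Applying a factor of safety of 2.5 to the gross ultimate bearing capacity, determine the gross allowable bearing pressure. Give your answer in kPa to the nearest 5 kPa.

q_all ≈ 225 kPa

Overburden at base level: q = 15.9 × 2.68 = 42.612 kPa.
Below the base the soil is submerged, so the ½γBN_γ term uses γ' = 17.5 − 9.81 = 7.69 kN/m³.
Cohesion term c·N_c = 18.6 × 14.8 = 275.28 kPa; surcharge term q·N_q = 42.612 × 6.4 = 272.72 kPa; self-weight term 0.5·γ·B·N_γ = 0.5 × 7.69 × 1.47 × 2.87 = 16.222 kPa.
q_ult = 275.28 + 272.72 + 16.222 = 564.22 kPa.
q_all = q_ult / FS = 564.22 / 2.5 = 225.69 kPa.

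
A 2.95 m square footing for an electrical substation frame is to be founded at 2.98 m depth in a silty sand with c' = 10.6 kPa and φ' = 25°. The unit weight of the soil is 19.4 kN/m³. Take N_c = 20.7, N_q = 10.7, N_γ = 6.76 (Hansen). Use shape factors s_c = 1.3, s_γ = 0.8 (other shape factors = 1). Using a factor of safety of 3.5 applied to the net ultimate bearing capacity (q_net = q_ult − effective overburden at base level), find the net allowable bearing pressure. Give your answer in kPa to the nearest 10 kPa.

q_all(net) ≈ 290 kPa

q = γ·D_f = 19.4 × 2.98 = 57.812 kPa.
c·N_c·s_c = 10.6 × 20.7 × 1.3 = 285.25 kPa
q·N_q = 57.812 × 10.7 = 618.59 kPa
0.5·γ·B·N_γ·s_γ = 0.5 × 19.4 × 2.95 × 6.76 × 0.8 = 154.75 kPa
q_ult = 285.25 + 618.59 + 154.75 = 1058.6 kPa.
Net ultimate: q_net = 1058.6 − 57.812 = 1000.8 kPa.
q_all(net) = 1000.8 / 3.5 = 285.93 kPa.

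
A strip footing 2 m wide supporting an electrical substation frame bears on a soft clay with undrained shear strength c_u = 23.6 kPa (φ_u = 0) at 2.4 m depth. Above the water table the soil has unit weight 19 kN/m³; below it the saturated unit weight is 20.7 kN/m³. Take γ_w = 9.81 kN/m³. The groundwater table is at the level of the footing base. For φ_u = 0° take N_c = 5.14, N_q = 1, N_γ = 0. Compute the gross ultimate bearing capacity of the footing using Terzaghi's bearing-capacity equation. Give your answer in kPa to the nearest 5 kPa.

q_ult ≈ 165 kPa

Overburden at base level: q = 19 × 2.4 = 45.6 kPa.
Cohesion term c·N_c = 23.6 × 5.14 = 121.3 kPa; surcharge term q·N_q = 45.6 × 1 = 45.6 kPa.
q_ult = 121.3 + 45.6 = 166.9 kPa.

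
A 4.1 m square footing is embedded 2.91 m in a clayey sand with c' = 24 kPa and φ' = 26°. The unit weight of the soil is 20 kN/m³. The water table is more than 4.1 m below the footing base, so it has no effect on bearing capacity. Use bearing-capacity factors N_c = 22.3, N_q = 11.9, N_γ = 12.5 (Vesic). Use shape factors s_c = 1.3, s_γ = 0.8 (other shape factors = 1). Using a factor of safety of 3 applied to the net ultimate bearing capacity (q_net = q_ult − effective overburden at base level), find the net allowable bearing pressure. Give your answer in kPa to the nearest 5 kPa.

Overburden at base level: q = 20 × 2.91 = 58.2 kPa.
Cohesion term c·N_c·s_c = 24 × 22.3 × 1.3 = 695.76 kPa; surcharge term q·N_q = 58.2 × 11.9 = 692.58 kPa; self-weight term 0.5·γ·B·N_γ·s_γ = 0.5 × 20 × 4.1 × 12.5 × 0.8 = 410 kPa.
q_ult = 695.76 + 692.58 + 410 = 1798.3 kPa.
Net ultimate: q_net = 1798.3 − 58.2 = 1740.1 kPa.
q_all(net) = 1740.1 / 3 = 580.05 kPa.

q_all(net) ≈ 580 kPa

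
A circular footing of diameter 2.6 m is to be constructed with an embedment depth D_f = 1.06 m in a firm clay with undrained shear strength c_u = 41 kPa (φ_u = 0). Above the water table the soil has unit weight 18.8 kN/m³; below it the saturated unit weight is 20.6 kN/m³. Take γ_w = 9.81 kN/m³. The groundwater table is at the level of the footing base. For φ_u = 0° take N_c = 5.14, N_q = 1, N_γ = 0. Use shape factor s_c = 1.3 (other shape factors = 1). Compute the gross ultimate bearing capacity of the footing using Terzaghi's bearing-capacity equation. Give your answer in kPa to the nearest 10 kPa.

q = γ·D_f = 18.8 × 1.06 = 19.928 kPa.
c·N_c·s_c = 41 × 5.14 × 1.3 = 273.96 kPa
q·N_q = 19.928 × 1 = 19.928 kPa
q_ult = 273.96 + 19.928 = 293.89 kPa.

q_ult ≈ 290 kPa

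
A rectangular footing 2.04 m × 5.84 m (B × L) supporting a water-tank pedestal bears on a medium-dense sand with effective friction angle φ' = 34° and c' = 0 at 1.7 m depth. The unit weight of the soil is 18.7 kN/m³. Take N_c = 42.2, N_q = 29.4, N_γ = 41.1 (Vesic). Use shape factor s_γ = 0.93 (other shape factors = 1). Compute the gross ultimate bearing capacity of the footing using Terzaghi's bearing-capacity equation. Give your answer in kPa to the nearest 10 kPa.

q = γ·D_f = 18.7 × 1.7 = 31.79 kPa.
q·N_q = 31.79 × 29.4 = 934.63 kPa
0.5·γ·B·N_γ·s_γ = 0.5 × 18.7 × 2.04 × 41.1 × 0.93 = 729.07 kPa
q_ult = 934.63 + 729.07 = 1663.7 kPa.

q_ult ≈ 1660 kPa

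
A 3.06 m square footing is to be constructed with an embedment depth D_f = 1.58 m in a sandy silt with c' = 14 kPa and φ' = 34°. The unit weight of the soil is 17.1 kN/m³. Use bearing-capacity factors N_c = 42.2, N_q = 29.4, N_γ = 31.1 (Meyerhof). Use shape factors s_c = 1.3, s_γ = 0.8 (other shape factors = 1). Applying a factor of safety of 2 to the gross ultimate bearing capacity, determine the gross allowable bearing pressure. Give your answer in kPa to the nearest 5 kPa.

Overburden at base level: q = 17.1 × 1.58 = 27.018 kPa.
Cohesion term c·N_c·s_c = 14 × 42.2 × 1.3 = 768.04 kPa; surcharge term q·N_q = 27.018 × 29.4 = 794.33 kPa; self-weight term 0.5·γ·B·N_γ·s_γ = 0.5 × 17.1 × 3.06 × 31.1 × 0.8 = 650.94 kPa.
q_ult = 768.04 + 794.33 + 650.94 = 2213.3 kPa.
q_all = q_ult / FS = 2213.3 / 2 = 1106.7 kPa.

q_all ≈ 1105 kPa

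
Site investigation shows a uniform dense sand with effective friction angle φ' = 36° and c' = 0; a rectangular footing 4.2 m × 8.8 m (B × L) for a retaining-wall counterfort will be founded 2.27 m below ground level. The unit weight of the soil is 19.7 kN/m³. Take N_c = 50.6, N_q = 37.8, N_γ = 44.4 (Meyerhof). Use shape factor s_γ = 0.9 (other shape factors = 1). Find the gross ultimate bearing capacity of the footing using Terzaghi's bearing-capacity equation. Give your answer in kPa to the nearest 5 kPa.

q_ult ≈ 3345 kPa

Overburden at base level: q = 19.7 × 2.27 = 44.719 kPa.
Surcharge term q·N_q = 44.719 × 37.8 = 1690.4 kPa; self-weight term 0.5·γ·B·N_γ·s_γ = 0.5 × 19.7 × 4.2 × 44.4 × 0.9 = 1653.1 kPa.
q_ult = 1690.4 + 1653.1 = 3343.5 kPa.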